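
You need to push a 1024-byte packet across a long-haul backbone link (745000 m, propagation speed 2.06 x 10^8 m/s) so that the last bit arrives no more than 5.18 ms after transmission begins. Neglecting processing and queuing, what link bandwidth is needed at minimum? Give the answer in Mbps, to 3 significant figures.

5.24 Mbps

L = 8192 bits.
Propagation delay = 745000 / 206000000 = 3.6165 ms.
Transmission budget = 5.18 − 3.6165 = 1.5635 ms.
R ≥ L / t_tx = 8192 bits / 0.0015635 s = 5.24 Mbps.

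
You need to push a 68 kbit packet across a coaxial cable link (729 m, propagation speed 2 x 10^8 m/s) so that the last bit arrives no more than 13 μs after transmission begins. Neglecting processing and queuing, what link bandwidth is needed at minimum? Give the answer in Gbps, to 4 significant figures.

7.269 Gbps

Propagation delay = 729 / 200000000 = 3.645 μs.
Transmission budget = 13 − 3.645 = 9.355 μs.
R ≥ L / t_tx = 68000 bits / 9.355e-06 s = 7.269 Gbps.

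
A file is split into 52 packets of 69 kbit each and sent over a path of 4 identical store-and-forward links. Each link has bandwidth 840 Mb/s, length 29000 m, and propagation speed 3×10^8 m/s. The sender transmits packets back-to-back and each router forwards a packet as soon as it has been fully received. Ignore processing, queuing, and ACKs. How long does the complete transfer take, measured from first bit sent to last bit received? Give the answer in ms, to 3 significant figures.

Per-hop transmission t_tx = L/R = 69000/840000000 = 0.0821429 ms.
Per-hop propagation t_prop = 29000/300000000 = 0.0966667 ms.
Pipeline fill: first packet needs 4·t_tx to clear all hops; remaining 51 packets each add one t_tx.
Total = (4+52-1)·t_tx + 4·t_prop = 55·0.0821429 + 4·0.0966667 = 4.90 ms.

4.90 ms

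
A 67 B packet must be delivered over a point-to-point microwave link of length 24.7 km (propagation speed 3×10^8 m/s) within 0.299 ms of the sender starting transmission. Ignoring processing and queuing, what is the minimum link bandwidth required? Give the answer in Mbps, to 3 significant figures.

L = 536 bits.
Propagation delay = 24700 / 300000000 = 0.0823333 ms.
Transmission budget = 0.299 − 0.0823333 = 0.216667 ms.
R ≥ L / t_tx = 536 bits / 0.000216667 s = 2.47 Mbps.

2.47 Mbps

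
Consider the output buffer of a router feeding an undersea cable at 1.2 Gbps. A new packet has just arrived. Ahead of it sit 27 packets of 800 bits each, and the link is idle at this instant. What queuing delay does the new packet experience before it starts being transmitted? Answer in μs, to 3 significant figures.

Each queued packet: L/R = 800/1200000000 = 0.666667 μs.
27 queued → 18 μs.
Queuing delay = 18.0 μs.

18.0 μs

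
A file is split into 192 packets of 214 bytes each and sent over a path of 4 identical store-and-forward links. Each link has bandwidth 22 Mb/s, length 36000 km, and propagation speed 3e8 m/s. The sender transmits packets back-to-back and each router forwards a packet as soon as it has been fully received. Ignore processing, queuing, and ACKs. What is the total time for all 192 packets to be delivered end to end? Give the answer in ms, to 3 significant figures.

495 ms

Per-hop transmission t_tx = L/R = 1712/22000000 = 0.0778182 ms.
Per-hop propagation t_prop = 36000000/300000000 = 120 ms.
Pipeline fill: first packet needs 4·t_tx to clear all hops; remaining 191 packets each add one t_tx.
Total = (4+192-1)·t_tx + 4·t_prop = 195·0.0778182 + 4·120 = 495 ms.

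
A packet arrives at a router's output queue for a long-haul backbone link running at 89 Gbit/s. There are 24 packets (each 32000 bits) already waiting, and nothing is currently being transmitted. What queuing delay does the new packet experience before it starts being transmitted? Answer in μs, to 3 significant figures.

Each queued packet: L/R = 32000/89000000000 = 0.359551 μs.
24 queued → 8.62921 μs.
Queuing delay = 8.63 μs.

8.63 μs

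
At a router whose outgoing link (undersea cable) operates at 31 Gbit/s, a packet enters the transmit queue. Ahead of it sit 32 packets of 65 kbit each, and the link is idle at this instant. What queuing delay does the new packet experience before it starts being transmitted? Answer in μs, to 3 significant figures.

67.1 μs

Each queued packet: L/R = 65000/31000000000 = 2.09677 μs.
32 queued → 67.0968 μs.
Queuing delay = 67.1 μs.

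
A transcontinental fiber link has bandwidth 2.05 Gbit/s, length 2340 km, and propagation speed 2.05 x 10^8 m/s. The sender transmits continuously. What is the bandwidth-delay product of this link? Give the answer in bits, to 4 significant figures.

Propagation delay = 2340000 / 2.05e+08 = 0.0114146 s.
BDP = R × t_prop = 2.05e+09 × 0.0114146 = 23400000 bits.

23400000 bits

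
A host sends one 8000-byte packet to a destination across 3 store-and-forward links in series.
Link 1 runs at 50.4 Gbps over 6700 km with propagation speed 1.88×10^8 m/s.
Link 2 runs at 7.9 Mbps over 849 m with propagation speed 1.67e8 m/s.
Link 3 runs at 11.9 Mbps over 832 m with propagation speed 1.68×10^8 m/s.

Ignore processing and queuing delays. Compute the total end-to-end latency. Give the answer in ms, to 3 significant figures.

49.1 ms

L = 8000 × 8 = 64000 bits.
Transmission delays (L/R per hop): 0.00126984, 8.10127, 5.37815 ms; sum = 13.4807 ms.
Propagation delays (d/s per hop): 35.6383, 0.00508383, 0.00495238 ms; sum = 35.6483 ms.
End-to-end = 49.1 ms.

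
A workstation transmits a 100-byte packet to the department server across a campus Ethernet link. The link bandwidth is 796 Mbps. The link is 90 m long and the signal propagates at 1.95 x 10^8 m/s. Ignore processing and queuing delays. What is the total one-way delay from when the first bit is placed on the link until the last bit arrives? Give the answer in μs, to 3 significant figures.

L = 100 × 8 = 800 bits.
Transmission delay = L/R = 800 / 796000000 = 1.00503 μs.
Propagation delay = d/s = 90 m / 195000000 m/s = 0.461538 μs.
Total = 1.47 μs.

1.47 μs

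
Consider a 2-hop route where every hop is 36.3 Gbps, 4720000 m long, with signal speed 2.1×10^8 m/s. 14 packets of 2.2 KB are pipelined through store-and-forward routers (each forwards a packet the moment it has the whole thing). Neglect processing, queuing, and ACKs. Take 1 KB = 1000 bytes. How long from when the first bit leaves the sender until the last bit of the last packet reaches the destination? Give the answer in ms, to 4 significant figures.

44.96 ms

Per-hop transmission t_tx = L/R = 17600/36300000000 = 0.000484848 ms.
Per-hop propagation t_prop = 4720000/210000000 = 22.4762 ms.
Pipeline fill: first packet needs 2·t_tx to clear all hops; remaining 13 packets each add one t_tx.
Total = (2+14-1)·t_tx + 2·t_prop = 15·0.000484848 + 2·22.4762 = 44.96 ms.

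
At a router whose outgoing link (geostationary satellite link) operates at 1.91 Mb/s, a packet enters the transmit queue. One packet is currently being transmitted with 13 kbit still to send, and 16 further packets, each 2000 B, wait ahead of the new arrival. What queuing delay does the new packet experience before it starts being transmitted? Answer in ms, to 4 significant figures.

Each queued packet: L/R = 16000/1910000 = 8.37696 ms.
16 queued → 134.031 ms.
Plus remaining 13000 bits of current packet: 6.80628 ms.
Queuing delay = 140.8 ms.

140.8 ms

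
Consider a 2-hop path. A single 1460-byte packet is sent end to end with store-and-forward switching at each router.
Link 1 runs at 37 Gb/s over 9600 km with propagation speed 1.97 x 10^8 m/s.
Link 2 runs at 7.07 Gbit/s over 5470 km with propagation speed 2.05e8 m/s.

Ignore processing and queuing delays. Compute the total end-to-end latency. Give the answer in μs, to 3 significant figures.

L = 1460 × 8 = 11680 bits.
Transmission delays (L/R per hop): 0.315676, 1.65205 μs; sum = 1.96773 μs.
Propagation delays (d/s per hop): 48731, 26682.9 μs; sum = 75413.9 μs.
End-to-end = 75400 μs.

75400 μs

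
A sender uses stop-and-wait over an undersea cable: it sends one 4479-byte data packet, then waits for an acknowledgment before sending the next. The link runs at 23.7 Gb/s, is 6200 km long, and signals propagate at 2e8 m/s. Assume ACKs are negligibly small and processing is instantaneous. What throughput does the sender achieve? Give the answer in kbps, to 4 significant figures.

t_tx = L/R = 35832/23700000000 = 1.5119e-06 s.
t_prop = 6200000/200000000 = 0.031 s; RTT = 0.062 s.
Cycle = t_tx + RTT = 0.0620015 s.
Throughput = L / cycle = 35832 / 0.0620015 = 577.9 kbps.

577.9 kbps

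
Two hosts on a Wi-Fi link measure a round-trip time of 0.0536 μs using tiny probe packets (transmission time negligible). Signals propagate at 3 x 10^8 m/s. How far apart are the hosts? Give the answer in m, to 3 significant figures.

8.04 m

One-way propagation = RTT/2 = 0.0268 μs.
d = s × t = 300000000 × 2.68e-08 = 8.04 m.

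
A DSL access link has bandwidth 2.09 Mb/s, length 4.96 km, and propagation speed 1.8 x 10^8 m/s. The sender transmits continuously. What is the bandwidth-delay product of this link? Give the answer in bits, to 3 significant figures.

Propagation delay = 4960 / 180000000 = 2.75556e-05 s.
BDP = R × t_prop = 2.09e+06 × 2.75556e-05 = 57.5911 bits.

57.6 bits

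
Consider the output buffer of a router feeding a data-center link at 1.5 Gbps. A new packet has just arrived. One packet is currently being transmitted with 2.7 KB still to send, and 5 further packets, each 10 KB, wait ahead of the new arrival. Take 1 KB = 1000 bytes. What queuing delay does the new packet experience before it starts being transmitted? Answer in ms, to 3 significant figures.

0.281 ms

Each queued packet: L/R = 80000/1500000000 = 0.0533333 ms.
5 queued → 0.266667 ms.
Plus remaining 21600 bits of current packet: 0.0144 ms.
Queuing delay = 0.281 ms.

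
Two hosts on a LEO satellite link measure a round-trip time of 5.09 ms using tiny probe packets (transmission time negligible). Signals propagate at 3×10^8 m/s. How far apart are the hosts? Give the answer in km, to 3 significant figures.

One-way propagation = RTT/2 = 2.545 ms.
d = s × t = 300000000 × 0.002545 = 764 km.

764 km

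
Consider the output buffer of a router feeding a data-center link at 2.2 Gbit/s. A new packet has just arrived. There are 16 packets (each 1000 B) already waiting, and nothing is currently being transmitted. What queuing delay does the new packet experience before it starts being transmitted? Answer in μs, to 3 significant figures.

Each queued packet: L/R = 8000/2200000000 = 3.63636 μs.
16 queued → 58.1818 μs.
Queuing delay = 58.2 μs.

58.2 μs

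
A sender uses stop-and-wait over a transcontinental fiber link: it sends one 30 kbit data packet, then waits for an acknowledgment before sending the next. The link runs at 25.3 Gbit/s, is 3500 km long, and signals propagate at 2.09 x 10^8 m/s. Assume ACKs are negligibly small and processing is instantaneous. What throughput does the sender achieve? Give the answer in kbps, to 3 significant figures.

896 kbps

t_tx = L/R = 30000/25300000000 = 1.18577e-06 s.
t_prop = 3500000/209000000 = 0.0167464 s; RTT = 0.0334928 s.
Cycle = t_tx + RTT = 0.033494 s.
Throughput = L / cycle = 30000 / 0.033494 = 896 kbps.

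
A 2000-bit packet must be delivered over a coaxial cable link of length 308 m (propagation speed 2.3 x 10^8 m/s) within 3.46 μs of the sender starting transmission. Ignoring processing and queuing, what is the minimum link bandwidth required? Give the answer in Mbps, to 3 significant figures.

943 Mbps

Propagation delay = 308 / 2.3e+08 = 1.33913 μs.
Transmission budget = 3.46 − 1.33913 = 2.12087 μs.
R ≥ L / t_tx = 2000 bits / 2.12087e-06 s = 943 Mbps.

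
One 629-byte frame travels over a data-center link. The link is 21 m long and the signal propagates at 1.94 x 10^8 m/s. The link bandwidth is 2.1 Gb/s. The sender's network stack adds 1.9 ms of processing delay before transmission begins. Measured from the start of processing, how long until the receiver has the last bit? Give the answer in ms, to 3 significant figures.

1.90 ms

L = 629 × 8 = 5032 bits.
Transmission delay = L/R = 5032 / 2100000000 = 0.00239619 ms.
Propagation delay = d/s = 21 m / 194000000 m/s = 0.000108247 ms.
Plus processing delay 1.9 ms = 1.9 ms.
Total = 1.90 ms.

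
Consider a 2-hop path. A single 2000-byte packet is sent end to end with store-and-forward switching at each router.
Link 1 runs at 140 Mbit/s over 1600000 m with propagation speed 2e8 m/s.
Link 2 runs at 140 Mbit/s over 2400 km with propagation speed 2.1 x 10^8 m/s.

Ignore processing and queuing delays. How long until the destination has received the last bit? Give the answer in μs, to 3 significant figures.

19700 μs

L = 2000 × 8 = 16000 bits.
Transmission delay per hop = L/R = 16000/140000000 = 114.286 μs; 2 hops → 228.571 μs.
Propagation delays (d/s per hop): 8000, 11428.6 μs; sum = 19428.6 μs.
End-to-end = 19700 μs.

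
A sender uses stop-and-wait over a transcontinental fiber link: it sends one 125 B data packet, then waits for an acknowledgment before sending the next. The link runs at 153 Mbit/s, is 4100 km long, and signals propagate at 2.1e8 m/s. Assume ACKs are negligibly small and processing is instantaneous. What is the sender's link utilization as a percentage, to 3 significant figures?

t_tx = L/R = 1000/153000000 = 6.53595e-06 s.
t_prop = 4100000/210000000 = 0.0195238 s; RTT = 0.0390476 s.
Cycle = t_tx + RTT = 0.0390542 s.
Utilization = t_tx / cycle = 6.53595e-06/0.0390542 = 0.0167 %.

0.0167 %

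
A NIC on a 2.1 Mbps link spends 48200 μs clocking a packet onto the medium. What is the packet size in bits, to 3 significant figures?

101000 bits

L = R × t_tx = 2100000 b/s × 0.0482 s = 101220 bits.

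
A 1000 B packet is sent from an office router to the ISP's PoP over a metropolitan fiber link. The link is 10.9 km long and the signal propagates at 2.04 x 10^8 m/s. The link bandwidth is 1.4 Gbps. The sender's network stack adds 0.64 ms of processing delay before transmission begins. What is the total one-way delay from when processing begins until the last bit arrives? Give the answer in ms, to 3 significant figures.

0.699 ms

L = 1000 × 8 = 8000 bits.
Transmission delay = L/R = 8000 / 1400000000 = 0.00571429 ms.
Propagation delay = d/s = 10900 m / 204000000 m/s = 0.0534314 ms.
Plus processing delay 0.64 ms = 0.64 ms.
Total = 0.699 ms.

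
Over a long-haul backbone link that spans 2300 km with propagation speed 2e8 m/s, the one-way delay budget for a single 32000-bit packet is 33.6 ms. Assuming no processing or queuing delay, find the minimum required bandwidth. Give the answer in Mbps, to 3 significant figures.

Propagation delay = 2300000 / 200000000 = 11.5 ms.
Transmission budget = 33.6 − 11.5 = 22.1 ms.
R ≥ L / t_tx = 32000 bits / 0.0221 s = 1.45 Mbps.

1.45 Mbps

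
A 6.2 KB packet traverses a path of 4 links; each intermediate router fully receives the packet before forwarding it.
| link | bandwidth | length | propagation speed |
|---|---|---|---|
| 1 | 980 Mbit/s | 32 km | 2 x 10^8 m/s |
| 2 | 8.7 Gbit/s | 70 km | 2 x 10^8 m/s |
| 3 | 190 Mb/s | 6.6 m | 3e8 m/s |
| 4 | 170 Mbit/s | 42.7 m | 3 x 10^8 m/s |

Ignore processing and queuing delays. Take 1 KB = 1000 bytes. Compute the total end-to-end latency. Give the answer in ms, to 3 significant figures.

1.12 ms

L = 49600 bits.
Transmission delays (L/R per hop): 0.0506122, 0.00570115, 0.261053, 0.291765 ms; sum = 0.609131 ms.
Propagation delays (d/s per hop): 0.16, 0.35, 2.2e-05, 0.000142333 ms; sum = 0.510164 ms.
End-to-end = 1.12 ms.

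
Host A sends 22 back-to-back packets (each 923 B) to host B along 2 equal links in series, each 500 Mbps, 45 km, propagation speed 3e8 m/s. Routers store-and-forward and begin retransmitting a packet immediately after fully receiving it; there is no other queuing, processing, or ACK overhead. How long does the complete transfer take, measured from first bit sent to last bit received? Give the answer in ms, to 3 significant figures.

Per-hop transmission t_tx = L/R = 7384/500000000 = 0.014768 ms.
Per-hop propagation t_prop = 45000/300000000 = 0.15 ms.
Pipeline fill: first packet needs 2·t_tx to clear all hops; remaining 21 packets each add one t_tx.
Total = (2+22-1)·t_tx + 2·t_prop = 23·0.014768 + 2·0.15 = 0.640 ms.

0.640 ms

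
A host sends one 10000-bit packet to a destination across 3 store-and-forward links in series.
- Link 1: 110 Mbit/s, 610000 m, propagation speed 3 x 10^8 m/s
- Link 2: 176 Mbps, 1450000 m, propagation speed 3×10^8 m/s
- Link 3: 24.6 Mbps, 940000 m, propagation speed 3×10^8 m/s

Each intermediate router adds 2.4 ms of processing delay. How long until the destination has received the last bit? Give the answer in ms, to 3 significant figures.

Transmission delays (L/R per hop): 0.0909091, 0.0568182, 0.406504 ms; sum = 0.554231 ms.
Propagation delays (d/s per hop): 2.03333, 4.83333, 3.13333 ms; sum = 10 ms.
Processing at 2 router(s): 2 × 2.4 ms = 4.8 ms.
End-to-end = 15.4 ms.

15.4 ms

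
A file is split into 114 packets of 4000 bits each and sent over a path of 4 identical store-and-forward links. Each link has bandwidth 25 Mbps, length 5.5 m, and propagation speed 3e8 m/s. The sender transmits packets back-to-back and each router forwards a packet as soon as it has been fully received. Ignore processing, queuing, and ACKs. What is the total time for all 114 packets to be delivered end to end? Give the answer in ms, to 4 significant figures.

Per-hop transmission t_tx = L/R = 4000/25000000 = 0.16 ms.
Per-hop propagation t_prop = 5.5/300000000 = 1.83333e-05 ms.
Pipeline fill: first packet needs 4·t_tx to clear all hops; remaining 113 packets each add one t_tx.
Total = (4+114-1)·t_tx + 4·t_prop = 117·0.16 + 4·1.83333e-05 = 18.72 ms.

18.72 ms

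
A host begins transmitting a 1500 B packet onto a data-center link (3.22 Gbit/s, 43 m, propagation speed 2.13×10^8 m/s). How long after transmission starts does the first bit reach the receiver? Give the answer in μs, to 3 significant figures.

First bit experiences only propagation delay: d/s = 43/213000000 = 0.202 μs.

0.202 μs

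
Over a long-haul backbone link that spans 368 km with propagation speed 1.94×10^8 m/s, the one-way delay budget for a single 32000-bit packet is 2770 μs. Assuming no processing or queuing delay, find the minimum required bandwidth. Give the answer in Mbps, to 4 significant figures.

Propagation delay = 368000 / 194000000 = 1896.91 μs.
Transmission budget = 2770 − 1896.91 = 873.093 μs.
R ≥ L / t_tx = 32000 bits / 0.000873093 s = 36.65 Mbps.

36.65 Mbps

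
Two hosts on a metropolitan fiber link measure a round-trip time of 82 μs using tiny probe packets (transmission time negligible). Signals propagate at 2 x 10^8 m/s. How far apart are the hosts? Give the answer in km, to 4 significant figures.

One-way propagation = RTT/2 = 41 μs.
d = s × t = 200000000 × 4.1e-05 = 8.200 km.

8.200 km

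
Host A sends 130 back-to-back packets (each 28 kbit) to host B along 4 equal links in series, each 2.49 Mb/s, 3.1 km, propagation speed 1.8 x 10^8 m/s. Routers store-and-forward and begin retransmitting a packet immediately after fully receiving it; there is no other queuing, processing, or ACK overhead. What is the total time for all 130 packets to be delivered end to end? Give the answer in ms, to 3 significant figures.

Per-hop transmission t_tx = L/R = 28000/2490000 = 11.245 ms.
Per-hop propagation t_prop = 3100/180000000 = 0.0172222 ms.
Pipeline fill: first packet needs 4·t_tx to clear all hops; remaining 129 packets each add one t_tx.
Total = (4+130-1)·t_tx + 4·t_prop = 133·11.245 + 4·0.0172222 = 1500 ms.

1500 ms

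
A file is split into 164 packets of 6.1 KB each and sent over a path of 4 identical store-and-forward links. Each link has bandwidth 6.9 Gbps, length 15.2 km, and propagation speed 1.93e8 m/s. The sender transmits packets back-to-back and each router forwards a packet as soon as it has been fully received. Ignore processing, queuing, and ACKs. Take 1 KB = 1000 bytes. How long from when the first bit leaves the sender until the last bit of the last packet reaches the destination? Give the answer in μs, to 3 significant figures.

1500 μs

Per-hop transmission t_tx = L/R = 48800/6900000000 = 7.07246 μs.
Per-hop propagation t_prop = 15200/193000000 = 78.7565 μs.
Pipeline fill: first packet needs 4·t_tx to clear all hops; remaining 163 packets each add one t_tx.
Total = (4+164-1)·t_tx + 4·t_prop = 167·7.07246 + 4·78.7565 = 1500 μs.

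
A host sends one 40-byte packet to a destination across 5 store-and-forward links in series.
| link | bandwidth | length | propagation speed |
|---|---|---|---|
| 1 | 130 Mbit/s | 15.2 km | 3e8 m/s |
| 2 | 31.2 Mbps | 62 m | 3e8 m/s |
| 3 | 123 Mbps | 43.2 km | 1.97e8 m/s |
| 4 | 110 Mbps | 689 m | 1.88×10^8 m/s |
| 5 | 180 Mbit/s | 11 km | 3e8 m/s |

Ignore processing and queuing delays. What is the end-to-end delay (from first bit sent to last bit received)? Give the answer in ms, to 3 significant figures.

0.331 ms

L = 40 × 8 = 320 bits.
Transmission delays (L/R per hop): 0.00246154, 0.0102564, 0.00260163, 0.00290909, 0.00177778 ms; sum = 0.0200064 ms.
Propagation delays (d/s per hop): 0.0506667, 0.000206667, 0.219289, 0.00366489, 0.0366667 ms; sum = 0.310494 ms.
End-to-end = 0.331 ms.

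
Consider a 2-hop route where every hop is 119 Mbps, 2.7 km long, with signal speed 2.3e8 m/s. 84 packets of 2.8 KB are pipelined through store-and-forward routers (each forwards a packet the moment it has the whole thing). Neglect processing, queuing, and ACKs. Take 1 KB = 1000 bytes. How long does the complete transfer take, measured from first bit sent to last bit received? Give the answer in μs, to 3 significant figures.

Per-hop transmission t_tx = L/R = 22400/119000000 = 188.235 μs.
Per-hop propagation t_prop = 2700/2.3e+08 = 11.7391 μs.
Pipeline fill: first packet needs 2·t_tx to clear all hops; remaining 83 packets each add one t_tx.
Total = (2+84-1)·t_tx + 2·t_prop = 85·188.235 + 2·11.7391 = 16000 μs.

16000 μs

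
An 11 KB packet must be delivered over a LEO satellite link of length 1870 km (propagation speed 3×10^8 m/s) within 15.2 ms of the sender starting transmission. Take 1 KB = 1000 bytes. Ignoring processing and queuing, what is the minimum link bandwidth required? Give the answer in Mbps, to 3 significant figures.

L = 88000 bits.
Propagation delay = 1870000 / 300000000 = 6.23333 ms.
Transmission budget = 15.2 − 6.23333 = 8.96667 ms.
R ≥ L / t_tx = 88000 bits / 0.00896667 s = 9.81 Mbps.

9.81 Mbps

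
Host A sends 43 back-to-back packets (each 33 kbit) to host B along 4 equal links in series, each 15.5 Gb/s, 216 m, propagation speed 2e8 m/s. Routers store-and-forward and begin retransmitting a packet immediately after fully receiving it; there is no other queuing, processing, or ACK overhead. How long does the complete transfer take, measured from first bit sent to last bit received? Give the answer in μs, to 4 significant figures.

102.3 μs

Per-hop transmission t_tx = L/R = 33000/15500000000 = 2.12903 μs.
Per-hop propagation t_prop = 216/200000000 = 1.08 μs.
Pipeline fill: first packet needs 4·t_tx to clear all hops; remaining 42 packets each add one t_tx.
Total = (4+43-1)·t_tx + 4·t_prop = 46·2.12903 + 4·1.08 = 102.3 μs.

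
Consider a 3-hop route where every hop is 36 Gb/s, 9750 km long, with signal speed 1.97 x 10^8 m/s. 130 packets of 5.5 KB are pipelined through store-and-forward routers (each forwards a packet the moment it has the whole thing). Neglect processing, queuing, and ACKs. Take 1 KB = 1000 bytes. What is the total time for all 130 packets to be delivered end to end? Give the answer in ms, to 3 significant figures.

149 ms

Per-hop transmission t_tx = L/R = 44000/36000000000 = 0.00122222 ms.
Per-hop propagation t_prop = 9750000/197000000 = 49.4924 ms.
Pipeline fill: first packet needs 3·t_tx to clear all hops; remaining 129 packets each add one t_tx.
Total = (3+130-1)·t_tx + 3·t_prop = 132·0.00122222 + 3·49.4924 = 149 ms.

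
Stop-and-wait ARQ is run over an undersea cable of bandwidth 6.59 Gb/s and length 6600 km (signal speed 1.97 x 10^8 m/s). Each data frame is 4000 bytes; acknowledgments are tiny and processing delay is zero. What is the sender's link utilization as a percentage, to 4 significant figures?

t_tx = L/R = 32000/6590000000 = 4.85584e-06 s.
t_prop = 6600000/197000000 = 0.0335025 s; RTT = 0.0670051 s.
Cycle = t_tx + RTT = 0.0670099 s.
Utilization = t_tx / cycle = 4.85584e-06/0.0670099 = 0.007246 %.

0.007246 %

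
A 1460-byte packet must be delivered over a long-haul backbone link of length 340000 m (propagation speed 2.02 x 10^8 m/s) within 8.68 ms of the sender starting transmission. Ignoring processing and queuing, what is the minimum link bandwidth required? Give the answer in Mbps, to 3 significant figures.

L = 11680 bits.
Propagation delay = 340000 / 202000000 = 1.68317 ms.
Transmission budget = 8.68 − 1.68317 = 6.99683 ms.
R ≥ L / t_tx = 11680 bits / 0.00699683 s = 1.67 Mbps.

1.67 Mbps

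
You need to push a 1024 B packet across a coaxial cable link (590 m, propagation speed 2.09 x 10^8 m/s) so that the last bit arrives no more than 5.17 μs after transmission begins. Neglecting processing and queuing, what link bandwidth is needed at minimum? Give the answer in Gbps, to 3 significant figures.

L = 8192 bits.
Propagation delay = 590 / 209000000 = 2.82297 μs.
Transmission budget = 5.17 − 2.82297 = 2.34703 μs.
R ≥ L / t_tx = 8192 bits / 2.34703e-06 s = 3.49 Gbps.

3.49 Gbps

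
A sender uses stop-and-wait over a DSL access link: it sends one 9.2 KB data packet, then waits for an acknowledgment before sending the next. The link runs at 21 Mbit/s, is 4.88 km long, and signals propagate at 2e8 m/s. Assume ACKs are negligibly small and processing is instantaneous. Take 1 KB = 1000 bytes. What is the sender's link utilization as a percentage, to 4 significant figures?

98.63 %

t_tx = L/R = 73600/21000000 = 0.00350476 s.
t_prop = 4880/200000000 = 2.44e-05 s; RTT = 4.88e-05 s.
Cycle = t_tx + RTT = 0.00355356 s.
Utilization = t_tx / cycle = 0.00350476/0.00355356 = 98.63 %.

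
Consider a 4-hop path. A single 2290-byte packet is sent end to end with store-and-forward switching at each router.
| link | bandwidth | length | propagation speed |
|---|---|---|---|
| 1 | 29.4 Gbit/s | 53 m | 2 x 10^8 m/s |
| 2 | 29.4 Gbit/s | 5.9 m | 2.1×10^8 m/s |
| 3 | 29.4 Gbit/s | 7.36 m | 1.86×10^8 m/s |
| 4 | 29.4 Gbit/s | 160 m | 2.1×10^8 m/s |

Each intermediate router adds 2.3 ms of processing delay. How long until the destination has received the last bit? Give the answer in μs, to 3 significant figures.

6900 μs

L = 2290 × 8 = 18320 bits.
Transmission delay per hop = L/R = 18320/29400000000 = 0.623129 μs; 4 hops → 2.49252 μs.
Propagation delays (d/s per hop): 0.265, 0.0280952, 0.0395699, 0.761905 μs; sum = 1.09457 μs.
Processing at 3 router(s): 3 × 2.3 ms = 6900 μs.
End-to-end = 6900 μs.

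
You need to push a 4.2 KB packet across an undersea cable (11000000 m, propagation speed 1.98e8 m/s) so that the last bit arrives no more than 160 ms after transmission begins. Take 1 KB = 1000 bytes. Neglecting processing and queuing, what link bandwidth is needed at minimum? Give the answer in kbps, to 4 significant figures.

321.7 kbps

L = 33600 bits.
Propagation delay = 11000000 / 198000000 = 55.5556 ms.
Transmission budget = 160 − 55.5556 = 104.444 ms.
R ≥ L / t_tx = 33600 bits / 0.104444 s = 321.7 kbps.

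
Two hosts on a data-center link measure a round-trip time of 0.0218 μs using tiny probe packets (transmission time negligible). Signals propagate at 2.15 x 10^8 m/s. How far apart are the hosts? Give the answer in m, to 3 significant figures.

One-way propagation = RTT/2 = 0.0109 μs.
d = s × t = 215000000 × 1.09e-08 = 2.34 m.

2.34 m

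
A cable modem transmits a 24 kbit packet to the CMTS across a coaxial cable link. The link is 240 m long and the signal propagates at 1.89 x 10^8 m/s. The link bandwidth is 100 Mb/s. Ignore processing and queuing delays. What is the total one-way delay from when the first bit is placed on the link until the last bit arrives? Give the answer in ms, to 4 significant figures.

L = 24000 bits.
Transmission delay = L/R = 24000 / 100000000 = 0.24 ms.
Propagation delay = d/s = 240 m / 189000000 m/s = 0.00126984 ms.
Total = 0.2413 ms.

0.2413 ms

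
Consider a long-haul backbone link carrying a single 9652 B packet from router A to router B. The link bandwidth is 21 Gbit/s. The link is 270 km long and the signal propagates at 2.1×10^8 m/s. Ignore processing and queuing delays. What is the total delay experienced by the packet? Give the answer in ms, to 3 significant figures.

1.29 ms

L = 9652 × 8 = 77216 bits.
Transmission delay = L/R = 77216 / 21000000000 = 0.00367695 ms.
Propagation delay = d/s = 270000 m / 210000000 m/s = 1.28571 ms.
Total = 1.29 ms.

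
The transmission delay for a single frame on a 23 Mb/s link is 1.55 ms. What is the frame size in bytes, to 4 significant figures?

4456 bytes

L = R × t_tx = 23000000 b/s × 0.00155 s = 35650 bits.
In bytes: 35650 / 8 = 4456 bytes.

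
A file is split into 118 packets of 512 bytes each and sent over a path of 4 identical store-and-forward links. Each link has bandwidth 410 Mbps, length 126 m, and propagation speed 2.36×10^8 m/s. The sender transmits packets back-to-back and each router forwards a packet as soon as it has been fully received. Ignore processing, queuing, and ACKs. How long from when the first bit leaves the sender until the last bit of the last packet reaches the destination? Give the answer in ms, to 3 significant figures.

1.21 ms

Per-hop transmission t_tx = L/R = 4096/410000000 = 0.00999024 ms.
Per-hop propagation t_prop = 126/236000000 = 0.000533898 ms.
Pipeline fill: first packet needs 4·t_tx to clear all hops; remaining 117 packets each add one t_tx.
Total = (4+118-1)·t_tx + 4·t_prop = 121·0.00999024 + 4·0.000533898 = 1.21 ms.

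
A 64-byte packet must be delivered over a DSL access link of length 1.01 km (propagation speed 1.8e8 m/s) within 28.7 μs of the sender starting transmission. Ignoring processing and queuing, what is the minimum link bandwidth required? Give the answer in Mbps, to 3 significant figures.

22.2 Mbps

L = 512 bits.
Propagation delay = 1010 / 180000000 = 5.61111 μs.
Transmission budget = 28.7 − 5.61111 = 23.0889 μs.
R ≥ L / t_tx = 512 bits / 2.30889e-05 s = 22.2 Mbps.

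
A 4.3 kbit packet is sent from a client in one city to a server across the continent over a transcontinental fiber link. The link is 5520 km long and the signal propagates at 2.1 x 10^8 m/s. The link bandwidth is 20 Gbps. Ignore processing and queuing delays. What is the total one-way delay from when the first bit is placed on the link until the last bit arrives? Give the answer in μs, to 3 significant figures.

26300 μs

L = 4300 bits.
Transmission delay = L/R = 4300 / 20000000000 = 0.215 μs.
Propagation delay = d/s = 5520000 m / 210000000 m/s = 26285.7 μs.
Total = 26300 μs.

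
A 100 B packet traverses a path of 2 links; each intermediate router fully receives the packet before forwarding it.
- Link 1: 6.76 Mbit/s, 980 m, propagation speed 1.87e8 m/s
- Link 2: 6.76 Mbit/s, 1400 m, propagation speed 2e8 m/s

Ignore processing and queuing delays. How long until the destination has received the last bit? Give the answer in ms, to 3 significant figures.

L = 100 × 8 = 800 bits.
Transmission delay per hop = L/R = 800/6760000 = 0.118343 ms; 2 hops → 0.236686 ms.
Propagation delays (d/s per hop): 0.00524064, 0.007 ms; sum = 0.0122406 ms.
End-to-end = 0.249 ms.

0.249 ms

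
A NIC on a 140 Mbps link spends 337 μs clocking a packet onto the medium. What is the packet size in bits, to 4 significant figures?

47180 bits

L = R × t_tx = 140000000 b/s × 0.000337 s = 47180 bits.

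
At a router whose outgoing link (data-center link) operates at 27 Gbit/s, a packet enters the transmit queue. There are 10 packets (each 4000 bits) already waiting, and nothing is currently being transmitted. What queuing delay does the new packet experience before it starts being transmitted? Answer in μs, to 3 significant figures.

1.48 μs

Each queued packet: L/R = 4000/27000000000 = 0.148148 μs.
10 queued → 1.48148 μs.
Queuing delay = 1.48 μs.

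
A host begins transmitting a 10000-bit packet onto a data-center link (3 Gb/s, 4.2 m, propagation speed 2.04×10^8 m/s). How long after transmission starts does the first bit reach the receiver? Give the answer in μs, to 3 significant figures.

First bit experiences only propagation delay: d/s = 4.2/204000000 = 0.0206 μs.

0.0206 μs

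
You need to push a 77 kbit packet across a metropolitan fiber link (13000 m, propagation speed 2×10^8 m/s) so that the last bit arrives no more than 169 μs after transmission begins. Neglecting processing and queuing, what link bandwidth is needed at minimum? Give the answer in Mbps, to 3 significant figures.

Propagation delay = 13000 / 200000000 = 65 μs.
Transmission budget = 169 − 65 = 104 μs.
R ≥ L / t_tx = 77000 bits / 0.000104 s = 740 Mbps.

740 Mbps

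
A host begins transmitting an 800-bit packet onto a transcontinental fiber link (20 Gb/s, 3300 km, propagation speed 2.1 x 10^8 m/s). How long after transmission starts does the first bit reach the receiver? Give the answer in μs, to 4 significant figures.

15710 μs

First bit experiences only propagation delay: d/s = 3300000/210000000 = 15710 μs.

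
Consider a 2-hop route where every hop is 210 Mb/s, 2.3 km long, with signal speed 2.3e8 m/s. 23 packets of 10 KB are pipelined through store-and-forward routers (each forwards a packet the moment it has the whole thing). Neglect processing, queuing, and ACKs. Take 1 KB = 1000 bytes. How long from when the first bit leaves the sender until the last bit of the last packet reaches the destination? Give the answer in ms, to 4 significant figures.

9.163 ms

Per-hop transmission t_tx = L/R = 80000/210000000 = 0.380952 ms.
Per-hop propagation t_prop = 2300/2.3e+08 = 0.01 ms.
Pipeline fill: first packet needs 2·t_tx to clear all hops; remaining 22 packets each add one t_tx.
Total = (2+23-1)·t_tx + 2·t_prop = 24·0.380952 + 2·0.01 = 9.163 ms.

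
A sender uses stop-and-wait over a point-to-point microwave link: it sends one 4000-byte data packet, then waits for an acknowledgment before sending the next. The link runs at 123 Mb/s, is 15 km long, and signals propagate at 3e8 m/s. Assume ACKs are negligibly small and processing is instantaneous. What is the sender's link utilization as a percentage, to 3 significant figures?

t_tx = L/R = 32000/123000000 = 0.000260163 s.
t_prop = 15000/300000000 = 5e-05 s; RTT = 0.0001 s.
Cycle = t_tx + RTT = 0.000360163 s.
Utilization = t_tx / cycle = 0.000260163/0.000360163 = 72.2 %.

72.2 %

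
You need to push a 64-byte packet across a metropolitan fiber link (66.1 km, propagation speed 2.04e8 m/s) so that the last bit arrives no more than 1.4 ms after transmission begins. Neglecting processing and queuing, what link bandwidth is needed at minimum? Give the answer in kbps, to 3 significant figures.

476 kbps

L = 512 bits.
Propagation delay = 66100 / 204000000 = 0.32402 ms.
Transmission budget = 1.4 − 0.32402 = 1.07598 ms.
R ≥ L / t_tx = 512 bits / 0.00107598 s = 476 kbps.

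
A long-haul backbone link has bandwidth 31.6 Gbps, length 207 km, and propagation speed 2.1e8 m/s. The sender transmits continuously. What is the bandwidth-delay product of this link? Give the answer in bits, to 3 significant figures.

31100000 bits

Propagation delay = 207000 / 210000000 = 0.000985714 s.
BDP = R × t_prop = 31600000000 × 0.000985714 = 31148600 bits.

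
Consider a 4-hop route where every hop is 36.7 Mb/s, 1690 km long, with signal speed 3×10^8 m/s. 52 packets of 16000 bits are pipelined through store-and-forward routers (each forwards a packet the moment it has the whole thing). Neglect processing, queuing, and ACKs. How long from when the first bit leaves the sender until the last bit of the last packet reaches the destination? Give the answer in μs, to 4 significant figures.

Per-hop transmission t_tx = L/R = 16000/36700000 = 435.967 μs.
Per-hop propagation t_prop = 1690000/300000000 = 5633.33 μs.
Pipeline fill: first packet needs 4·t_tx to clear all hops; remaining 51 packets each add one t_tx.
Total = (4+52-1)·t_tx + 4·t_prop = 55·435.967 + 4·5633.33 = 46510 μs.

46510 μs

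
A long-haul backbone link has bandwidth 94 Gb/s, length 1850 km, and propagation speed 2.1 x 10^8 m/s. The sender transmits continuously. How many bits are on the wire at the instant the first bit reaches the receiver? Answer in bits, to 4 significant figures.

828100000 bits

Propagation delay = 1850000 / 210000000 = 0.00880952 s.
BDP = R × t_prop = 94000000000 × 0.00880952 = 828095000 bits.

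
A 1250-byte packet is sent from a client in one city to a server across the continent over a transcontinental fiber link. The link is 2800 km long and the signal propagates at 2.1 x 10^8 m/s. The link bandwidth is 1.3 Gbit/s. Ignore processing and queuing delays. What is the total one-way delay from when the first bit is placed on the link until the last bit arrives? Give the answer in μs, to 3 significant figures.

13300 μs

L = 1250 × 8 = 10000 bits.
Transmission delay = L/R = 10000 / 1300000000 = 7.69231 μs.
Propagation delay = d/s = 2800000 m / 210000000 m/s = 13333.3 μs.
Total = 13300 μs.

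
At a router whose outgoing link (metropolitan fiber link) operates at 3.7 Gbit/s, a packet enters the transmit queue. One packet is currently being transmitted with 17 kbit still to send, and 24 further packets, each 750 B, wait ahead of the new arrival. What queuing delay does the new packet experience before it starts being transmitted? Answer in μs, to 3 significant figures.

43.5 μs

Each queued packet: L/R = 6000/3700000000 = 1.62162 μs.
24 queued → 38.9189 μs.
Plus remaining 17000 bits of current packet: 4.59459 μs.
Queuing delay = 43.5 μs.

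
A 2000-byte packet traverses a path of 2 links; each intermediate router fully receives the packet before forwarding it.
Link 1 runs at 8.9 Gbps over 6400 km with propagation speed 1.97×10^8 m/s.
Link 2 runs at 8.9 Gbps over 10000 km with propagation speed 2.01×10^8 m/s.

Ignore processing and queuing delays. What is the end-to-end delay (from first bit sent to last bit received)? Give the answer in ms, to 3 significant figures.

L = 2000 × 8 = 16000 bits.
Transmission delay per hop = L/R = 16000/8900000000 = 0.00179775 ms; 2 hops → 0.00359551 ms.
Propagation delays (d/s per hop): 32.4873, 49.7512 ms; sum = 82.2386 ms.
End-to-end = 82.2 ms.

82.2 ms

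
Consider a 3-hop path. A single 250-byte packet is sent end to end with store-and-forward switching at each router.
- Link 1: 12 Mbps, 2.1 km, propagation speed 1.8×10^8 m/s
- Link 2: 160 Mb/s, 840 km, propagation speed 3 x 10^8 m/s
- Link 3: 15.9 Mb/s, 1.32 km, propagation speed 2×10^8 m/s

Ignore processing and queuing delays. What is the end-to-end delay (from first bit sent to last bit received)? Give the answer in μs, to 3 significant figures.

L = 250 × 8 = 2000 bits.
Transmission delays (L/R per hop): 166.667, 12.5, 125.786 μs; sum = 304.953 μs.
Propagation delays (d/s per hop): 11.6667, 2800, 6.6 μs; sum = 2818.27 μs.
End-to-end = 3120 μs.

3120 μs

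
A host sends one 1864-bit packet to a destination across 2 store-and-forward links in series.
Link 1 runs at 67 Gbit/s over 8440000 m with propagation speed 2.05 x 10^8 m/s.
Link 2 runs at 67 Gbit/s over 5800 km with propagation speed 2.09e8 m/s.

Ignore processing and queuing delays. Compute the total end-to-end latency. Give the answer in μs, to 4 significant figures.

Transmission delay per hop = L/R = 1864/67000000000 = 0.0278209 μs; 2 hops → 0.0556418 μs.
Propagation delays (d/s per hop): 41170.7, 27751.2 μs; sum = 68921.9 μs.
End-to-end = 68920 μs.

68920 μs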